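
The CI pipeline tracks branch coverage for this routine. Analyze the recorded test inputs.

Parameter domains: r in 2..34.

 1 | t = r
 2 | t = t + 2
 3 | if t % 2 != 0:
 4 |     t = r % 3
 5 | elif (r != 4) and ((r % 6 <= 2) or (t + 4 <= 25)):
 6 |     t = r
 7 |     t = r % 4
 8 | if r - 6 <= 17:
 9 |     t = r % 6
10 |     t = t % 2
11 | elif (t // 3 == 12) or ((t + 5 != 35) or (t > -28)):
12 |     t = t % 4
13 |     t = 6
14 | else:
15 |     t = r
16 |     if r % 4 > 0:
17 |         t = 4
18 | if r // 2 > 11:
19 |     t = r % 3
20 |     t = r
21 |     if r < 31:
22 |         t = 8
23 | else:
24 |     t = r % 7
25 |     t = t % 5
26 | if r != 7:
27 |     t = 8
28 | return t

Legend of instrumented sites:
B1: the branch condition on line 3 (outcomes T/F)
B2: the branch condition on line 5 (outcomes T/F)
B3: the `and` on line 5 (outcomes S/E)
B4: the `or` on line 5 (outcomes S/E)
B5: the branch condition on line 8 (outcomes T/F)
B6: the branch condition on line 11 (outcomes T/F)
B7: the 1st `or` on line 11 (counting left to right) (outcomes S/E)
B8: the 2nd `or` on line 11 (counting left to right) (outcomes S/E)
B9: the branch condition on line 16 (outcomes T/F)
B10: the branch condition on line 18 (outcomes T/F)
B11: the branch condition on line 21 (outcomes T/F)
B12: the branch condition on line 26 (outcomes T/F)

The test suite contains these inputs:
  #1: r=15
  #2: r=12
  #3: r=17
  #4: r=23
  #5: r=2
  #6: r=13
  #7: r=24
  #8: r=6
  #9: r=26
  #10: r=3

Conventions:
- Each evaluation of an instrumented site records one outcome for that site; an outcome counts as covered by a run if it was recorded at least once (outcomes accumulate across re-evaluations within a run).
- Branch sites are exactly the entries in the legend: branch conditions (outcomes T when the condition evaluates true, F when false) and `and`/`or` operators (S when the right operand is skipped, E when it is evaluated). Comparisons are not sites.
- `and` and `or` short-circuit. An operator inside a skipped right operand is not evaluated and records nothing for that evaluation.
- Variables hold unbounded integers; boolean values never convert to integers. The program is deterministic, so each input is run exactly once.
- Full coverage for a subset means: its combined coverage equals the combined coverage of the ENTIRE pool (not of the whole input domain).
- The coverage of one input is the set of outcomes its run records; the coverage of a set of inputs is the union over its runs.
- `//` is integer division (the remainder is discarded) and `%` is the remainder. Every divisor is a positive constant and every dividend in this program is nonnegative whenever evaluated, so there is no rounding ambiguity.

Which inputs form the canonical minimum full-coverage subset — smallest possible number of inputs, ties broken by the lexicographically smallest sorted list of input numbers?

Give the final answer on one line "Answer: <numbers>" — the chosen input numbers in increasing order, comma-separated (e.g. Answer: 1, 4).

input #1 (r=15): covers B1=T, B5=T, B10=F, B12=T
input #2 (r=12): covers B1=F, B2=T, B3=E, B4=S, B5=T, B10=F, B12=T
input #3 (r=17): covers B1=T, B5=T, B10=F, B12=T
input #4 (r=23): covers B1=T, B5=T, B10=F, B12=T
input #5 (r=2): covers B1=F, B2=T, B3=E, B4=S, B5=T, B10=F, B12=T
input #6 (r=13): covers B1=T, B5=T, B10=F, B12=T
input #7 (r=24): covers B1=F, B2=T, B3=E, B4=S, B5=F, B6=T, B7=E, B8=S, B10=T, B11=T, B12=T
input #8 (r=6): covers B1=F, B2=T, B3=E, B4=S, B5=T, B10=F, B12=T
input #9 (r=26): covers B1=F, B2=T, B3=E, B4=S, B5=F, B6=T, B7=E, B8=S, B10=T, B11=T, B12=T
input #10 (r=3): covers B1=T, B5=T, B10=F, B12=T
together the pool reaches 14 outcomes: B1=T, B1=F, B2=T, B3=E, B4=S, B5=T, B5=F, B6=T, B7=E, B8=S, B10=T, B10=F, B11=T, B12=T
size 1 is not enough: best union over all size-1 subsets is 11/14
inputs {1, 7} (size 2) cover everything; no size-2 subset with a lexicographically smaller index list covers all 14

Answer: 1, 7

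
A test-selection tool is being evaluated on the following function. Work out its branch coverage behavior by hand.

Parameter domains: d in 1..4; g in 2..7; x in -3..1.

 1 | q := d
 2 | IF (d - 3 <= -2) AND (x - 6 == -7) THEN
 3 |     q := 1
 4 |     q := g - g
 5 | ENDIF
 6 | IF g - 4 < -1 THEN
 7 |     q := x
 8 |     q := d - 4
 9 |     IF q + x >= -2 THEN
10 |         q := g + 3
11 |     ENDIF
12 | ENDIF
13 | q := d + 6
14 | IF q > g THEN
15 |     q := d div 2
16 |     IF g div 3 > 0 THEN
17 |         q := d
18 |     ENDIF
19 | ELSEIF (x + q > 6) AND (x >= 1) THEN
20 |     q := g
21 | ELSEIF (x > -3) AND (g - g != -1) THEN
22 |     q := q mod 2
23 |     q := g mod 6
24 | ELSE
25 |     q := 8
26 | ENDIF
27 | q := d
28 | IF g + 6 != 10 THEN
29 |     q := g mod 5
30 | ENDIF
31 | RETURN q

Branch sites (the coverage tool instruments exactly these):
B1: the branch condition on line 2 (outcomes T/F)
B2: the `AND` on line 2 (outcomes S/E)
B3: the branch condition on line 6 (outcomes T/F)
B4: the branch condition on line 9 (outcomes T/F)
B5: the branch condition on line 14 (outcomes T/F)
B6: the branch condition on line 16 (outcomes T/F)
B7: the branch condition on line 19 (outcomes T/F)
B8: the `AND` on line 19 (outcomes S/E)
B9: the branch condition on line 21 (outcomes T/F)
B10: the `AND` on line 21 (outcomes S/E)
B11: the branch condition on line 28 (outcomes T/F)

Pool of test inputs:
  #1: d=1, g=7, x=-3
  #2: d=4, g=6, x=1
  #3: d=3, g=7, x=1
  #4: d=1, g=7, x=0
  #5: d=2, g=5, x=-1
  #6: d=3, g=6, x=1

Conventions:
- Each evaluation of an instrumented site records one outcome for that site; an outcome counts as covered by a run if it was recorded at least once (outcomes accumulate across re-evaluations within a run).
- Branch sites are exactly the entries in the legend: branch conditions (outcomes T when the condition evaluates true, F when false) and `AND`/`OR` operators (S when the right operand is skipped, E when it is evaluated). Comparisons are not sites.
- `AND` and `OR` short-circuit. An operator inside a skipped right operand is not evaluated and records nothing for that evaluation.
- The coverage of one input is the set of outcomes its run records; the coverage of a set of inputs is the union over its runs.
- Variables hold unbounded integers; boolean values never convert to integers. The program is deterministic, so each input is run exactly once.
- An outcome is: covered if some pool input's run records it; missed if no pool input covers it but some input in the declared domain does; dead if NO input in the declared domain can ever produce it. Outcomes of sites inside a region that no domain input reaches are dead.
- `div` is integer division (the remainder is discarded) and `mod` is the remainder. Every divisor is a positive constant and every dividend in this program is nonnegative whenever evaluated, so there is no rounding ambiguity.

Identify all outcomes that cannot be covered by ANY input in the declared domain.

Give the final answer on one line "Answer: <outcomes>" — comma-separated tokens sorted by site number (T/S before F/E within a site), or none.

exhaustive pass over the 120-input domain:
  reachable outcomes have witnesses, e.g. B1=T (e.g. d=1, g=2, x=-1), B1=F (e.g. d=1, g=2, x=-3), B2=S (e.g. d=2, g=2, x=-3), B2=E (e.g. d=1, g=2, x=-3)

Answer: none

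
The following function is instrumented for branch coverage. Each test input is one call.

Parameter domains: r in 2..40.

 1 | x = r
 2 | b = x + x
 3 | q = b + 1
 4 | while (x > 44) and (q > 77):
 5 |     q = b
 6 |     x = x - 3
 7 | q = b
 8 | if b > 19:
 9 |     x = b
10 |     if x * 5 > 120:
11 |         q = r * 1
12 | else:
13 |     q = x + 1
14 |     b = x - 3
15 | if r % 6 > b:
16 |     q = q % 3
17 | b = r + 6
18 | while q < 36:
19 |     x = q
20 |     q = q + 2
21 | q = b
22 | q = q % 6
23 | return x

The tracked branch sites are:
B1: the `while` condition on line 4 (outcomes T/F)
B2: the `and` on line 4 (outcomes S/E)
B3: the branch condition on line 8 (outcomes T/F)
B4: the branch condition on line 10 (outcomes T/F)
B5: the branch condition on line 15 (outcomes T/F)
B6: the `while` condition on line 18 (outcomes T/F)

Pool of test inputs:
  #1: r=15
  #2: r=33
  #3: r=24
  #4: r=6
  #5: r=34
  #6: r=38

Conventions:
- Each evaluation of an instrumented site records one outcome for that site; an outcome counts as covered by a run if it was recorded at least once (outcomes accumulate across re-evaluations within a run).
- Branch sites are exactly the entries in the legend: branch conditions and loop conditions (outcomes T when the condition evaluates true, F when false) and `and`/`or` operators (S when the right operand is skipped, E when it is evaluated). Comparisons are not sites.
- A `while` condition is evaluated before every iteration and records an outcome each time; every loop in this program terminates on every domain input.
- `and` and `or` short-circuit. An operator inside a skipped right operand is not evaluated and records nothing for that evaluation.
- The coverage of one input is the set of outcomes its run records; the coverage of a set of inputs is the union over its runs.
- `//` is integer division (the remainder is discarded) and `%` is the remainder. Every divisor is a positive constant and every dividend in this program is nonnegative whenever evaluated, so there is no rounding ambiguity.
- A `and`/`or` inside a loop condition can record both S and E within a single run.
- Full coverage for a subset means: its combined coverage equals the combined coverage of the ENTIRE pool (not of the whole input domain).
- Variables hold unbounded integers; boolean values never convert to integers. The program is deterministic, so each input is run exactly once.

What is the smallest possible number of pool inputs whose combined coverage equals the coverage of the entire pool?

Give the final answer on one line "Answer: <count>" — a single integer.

input #1, r=15: events B2->S, B1->F, B3->T, B4->T, B5->F, B6->T, B6->T, B6->T, B6->T, B6->T, B6->T, B6->T, B6->T, B6->T, ...; outcomes B1=F, B2=S, B3=T, B4=T, B5=F, B6=T, B6=F
input #2, r=33: events B2->S, B1->F, B3->T, B4->T, B5->F, B6->T, B6->T, B6->F; outcomes B1=F, B2=S, B3=T, B4=T, B5=F, B6=T, B6=F
input #3, r=24: events B2->S, B1->F, B3->T, B4->T, B5->F, B6->T, B6->T, B6->T, B6->T, B6->T, B6->T, B6->F; outcomes B1=F, B2=S, B3=T, B4=T, B5=F, B6=T, B6=F
input #4, r=6: events B2->S, B1->F, B3->F, B5->F, B6->T, B6->T, B6->T, B6->T, B6->T, B6->T, B6->T, B6->T, B6->T, B6->T, ...; outcomes B1=F, B2=S, B3=F, B5=F, B6=T, B6=F
input #5, r=34: events B2->S, B1->F, B3->T, B4->T, B5->F, B6->T, B6->F; outcomes B1=F, B2=S, B3=T, B4=T, B5=F, B6=T, B6=F
input #6, r=38: events B2->S, B1->F, B3->T, B4->T, B5->F, B6->F; outcomes B1=F, B2=S, B3=T, B4=T, B5=F, B6=F
union over all inputs: B1=F, B2=S, B3=T, B3=F, B4=T, B5=F, B6=T, B6=F (8 outcomes)
checked all size-1 subsets: none covers 8 outcomes (max 7/8)
at size 2, {1, 4} reaches all 8 outcomes; every lexicographically earlier size-2 subset fails

Answer: 2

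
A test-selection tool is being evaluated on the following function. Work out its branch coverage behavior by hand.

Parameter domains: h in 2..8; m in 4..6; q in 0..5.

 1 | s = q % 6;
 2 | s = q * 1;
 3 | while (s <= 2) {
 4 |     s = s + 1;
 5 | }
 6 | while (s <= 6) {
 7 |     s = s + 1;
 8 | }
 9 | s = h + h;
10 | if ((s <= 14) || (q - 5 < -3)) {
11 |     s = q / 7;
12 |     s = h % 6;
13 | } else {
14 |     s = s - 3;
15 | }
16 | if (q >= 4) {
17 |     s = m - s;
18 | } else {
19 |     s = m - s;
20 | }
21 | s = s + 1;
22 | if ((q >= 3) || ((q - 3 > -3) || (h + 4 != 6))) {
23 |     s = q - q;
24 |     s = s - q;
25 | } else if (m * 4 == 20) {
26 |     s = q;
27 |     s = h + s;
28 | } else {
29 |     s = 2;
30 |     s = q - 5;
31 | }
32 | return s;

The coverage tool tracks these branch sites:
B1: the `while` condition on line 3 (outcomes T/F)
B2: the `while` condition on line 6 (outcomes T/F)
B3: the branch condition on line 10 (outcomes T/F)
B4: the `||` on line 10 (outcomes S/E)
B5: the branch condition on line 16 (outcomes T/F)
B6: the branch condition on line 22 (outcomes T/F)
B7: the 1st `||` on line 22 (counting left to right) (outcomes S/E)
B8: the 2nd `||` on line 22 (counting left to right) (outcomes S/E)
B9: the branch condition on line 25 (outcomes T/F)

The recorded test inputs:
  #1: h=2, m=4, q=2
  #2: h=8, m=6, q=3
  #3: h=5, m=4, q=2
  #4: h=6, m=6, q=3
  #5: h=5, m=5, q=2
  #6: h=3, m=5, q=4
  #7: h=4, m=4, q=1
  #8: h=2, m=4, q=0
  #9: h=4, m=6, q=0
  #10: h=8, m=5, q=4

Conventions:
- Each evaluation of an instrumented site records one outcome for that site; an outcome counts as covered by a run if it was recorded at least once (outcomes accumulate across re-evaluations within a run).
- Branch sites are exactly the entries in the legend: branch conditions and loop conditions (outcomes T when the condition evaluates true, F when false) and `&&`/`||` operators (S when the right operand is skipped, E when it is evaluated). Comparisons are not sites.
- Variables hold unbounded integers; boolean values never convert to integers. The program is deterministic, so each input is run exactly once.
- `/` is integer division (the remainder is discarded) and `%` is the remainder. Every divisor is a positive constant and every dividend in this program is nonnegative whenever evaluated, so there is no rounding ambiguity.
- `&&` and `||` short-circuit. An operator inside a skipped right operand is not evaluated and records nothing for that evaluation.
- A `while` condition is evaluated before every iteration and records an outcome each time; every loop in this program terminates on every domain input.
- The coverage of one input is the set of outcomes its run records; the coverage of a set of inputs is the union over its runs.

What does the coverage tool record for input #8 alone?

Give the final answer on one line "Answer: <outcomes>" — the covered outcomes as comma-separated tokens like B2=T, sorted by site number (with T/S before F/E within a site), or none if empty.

Simulating input #8 (h=2, m=4, q=0) step by step:
  B1->T, B1->T, B1->T, B1->F, B2->T, B2->T, B2->T, B2->T, B2->F, B4->S
  B3->T, B5->F, B7->E, B8->E, B6->F, B9->F
collecting distinct outcomes: B1=T, B1=F, B2=T, B2=F, B3=T, B4=S, B5=F, B6=F, B7=E, B8=E, B9=F

Answer: B1=T, B1=F, B2=T, B2=F, B3=T, B4=S, B5=F, B6=F, B7=E, B8=E, B9=F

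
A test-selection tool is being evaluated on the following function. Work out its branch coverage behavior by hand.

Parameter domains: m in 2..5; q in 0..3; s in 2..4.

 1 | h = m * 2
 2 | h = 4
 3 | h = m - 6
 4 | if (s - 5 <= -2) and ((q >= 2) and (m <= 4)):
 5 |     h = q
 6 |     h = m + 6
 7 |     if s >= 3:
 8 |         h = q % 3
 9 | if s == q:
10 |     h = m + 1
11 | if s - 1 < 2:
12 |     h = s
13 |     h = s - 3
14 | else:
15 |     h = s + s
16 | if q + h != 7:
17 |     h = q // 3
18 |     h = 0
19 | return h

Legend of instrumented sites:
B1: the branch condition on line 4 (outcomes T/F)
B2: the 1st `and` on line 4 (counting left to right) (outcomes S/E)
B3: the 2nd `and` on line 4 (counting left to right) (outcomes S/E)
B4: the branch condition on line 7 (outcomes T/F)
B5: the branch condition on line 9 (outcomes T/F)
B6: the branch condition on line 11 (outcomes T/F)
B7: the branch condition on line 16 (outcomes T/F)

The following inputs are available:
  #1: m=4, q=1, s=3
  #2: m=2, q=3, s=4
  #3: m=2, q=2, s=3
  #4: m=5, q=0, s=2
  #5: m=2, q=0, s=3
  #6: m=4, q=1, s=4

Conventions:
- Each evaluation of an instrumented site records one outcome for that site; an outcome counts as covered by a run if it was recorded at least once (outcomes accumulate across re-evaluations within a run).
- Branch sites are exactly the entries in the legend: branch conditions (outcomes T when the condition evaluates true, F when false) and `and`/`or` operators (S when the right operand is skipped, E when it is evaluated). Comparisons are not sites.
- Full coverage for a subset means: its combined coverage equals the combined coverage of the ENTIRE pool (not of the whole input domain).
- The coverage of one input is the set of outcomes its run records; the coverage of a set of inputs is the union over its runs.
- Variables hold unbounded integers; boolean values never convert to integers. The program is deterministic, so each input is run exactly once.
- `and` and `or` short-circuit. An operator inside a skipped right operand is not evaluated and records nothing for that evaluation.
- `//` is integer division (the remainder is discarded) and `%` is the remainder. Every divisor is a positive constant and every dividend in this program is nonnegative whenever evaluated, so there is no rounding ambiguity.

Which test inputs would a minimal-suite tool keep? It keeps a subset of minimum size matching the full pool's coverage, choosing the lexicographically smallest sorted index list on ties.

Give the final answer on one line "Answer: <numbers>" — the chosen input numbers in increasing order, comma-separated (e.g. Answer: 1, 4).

input #1 (m=4, q=1, s=3): events B2->E, B3->S, B1->F, B5->F, B6->F, B7->F; covers B1=F, B2=E, B3=S, B5=F, B6=F, B7=F
input #2 (m=2, q=3, s=4): events B2->S, B1->F, B5->F, B6->F, B7->T; covers B1=F, B2=S, B5=F, B6=F, B7=T
input #3 (m=2, q=2, s=3): events B2->E, B3->E, B1->T, B4->T, B5->F, B6->F, B7->T; covers B1=T, B2=E, B3=E, B4=T, B5=F, B6=F, B7=T
input #4 (m=5, q=0, s=2): events B2->E, B3->S, B1->F, B5->F, B6->T, B7->T; covers B1=F, B2=E, B3=S, B5=F, B6=T, B7=T
input #5 (m=2, q=0, s=3): events B2->E, B3->S, B1->F, B5->F, B6->F, B7->T; covers B1=F, B2=E, B3=S, B5=F, B6=F, B7=T
input #6 (m=4, q=1, s=4): events B2->S, B1->F, B5->F, B6->F, B7->T; covers B1=F, B2=S, B5=F, B6=F, B7=T
together the pool reaches 12 outcomes: B1=T, B1=F, B2=S, B2=E, B3=S, B3=E, B4=T, B5=F, B6=T, B6=F, B7=T, B7=F
no size-1 subset reaches all 12 outcomes (best union: 7/12)
no size-2 subset reaches all 12 outcomes (best union: 10/12)
no size-3 subset reaches all 12 outcomes (best union: 11/12)
inputs {1, 2, 3, 4} (size 4) cover everything; no size-4 subset with a lexicographically smaller index list covers all 12

Answer: 1, 2, 3, 4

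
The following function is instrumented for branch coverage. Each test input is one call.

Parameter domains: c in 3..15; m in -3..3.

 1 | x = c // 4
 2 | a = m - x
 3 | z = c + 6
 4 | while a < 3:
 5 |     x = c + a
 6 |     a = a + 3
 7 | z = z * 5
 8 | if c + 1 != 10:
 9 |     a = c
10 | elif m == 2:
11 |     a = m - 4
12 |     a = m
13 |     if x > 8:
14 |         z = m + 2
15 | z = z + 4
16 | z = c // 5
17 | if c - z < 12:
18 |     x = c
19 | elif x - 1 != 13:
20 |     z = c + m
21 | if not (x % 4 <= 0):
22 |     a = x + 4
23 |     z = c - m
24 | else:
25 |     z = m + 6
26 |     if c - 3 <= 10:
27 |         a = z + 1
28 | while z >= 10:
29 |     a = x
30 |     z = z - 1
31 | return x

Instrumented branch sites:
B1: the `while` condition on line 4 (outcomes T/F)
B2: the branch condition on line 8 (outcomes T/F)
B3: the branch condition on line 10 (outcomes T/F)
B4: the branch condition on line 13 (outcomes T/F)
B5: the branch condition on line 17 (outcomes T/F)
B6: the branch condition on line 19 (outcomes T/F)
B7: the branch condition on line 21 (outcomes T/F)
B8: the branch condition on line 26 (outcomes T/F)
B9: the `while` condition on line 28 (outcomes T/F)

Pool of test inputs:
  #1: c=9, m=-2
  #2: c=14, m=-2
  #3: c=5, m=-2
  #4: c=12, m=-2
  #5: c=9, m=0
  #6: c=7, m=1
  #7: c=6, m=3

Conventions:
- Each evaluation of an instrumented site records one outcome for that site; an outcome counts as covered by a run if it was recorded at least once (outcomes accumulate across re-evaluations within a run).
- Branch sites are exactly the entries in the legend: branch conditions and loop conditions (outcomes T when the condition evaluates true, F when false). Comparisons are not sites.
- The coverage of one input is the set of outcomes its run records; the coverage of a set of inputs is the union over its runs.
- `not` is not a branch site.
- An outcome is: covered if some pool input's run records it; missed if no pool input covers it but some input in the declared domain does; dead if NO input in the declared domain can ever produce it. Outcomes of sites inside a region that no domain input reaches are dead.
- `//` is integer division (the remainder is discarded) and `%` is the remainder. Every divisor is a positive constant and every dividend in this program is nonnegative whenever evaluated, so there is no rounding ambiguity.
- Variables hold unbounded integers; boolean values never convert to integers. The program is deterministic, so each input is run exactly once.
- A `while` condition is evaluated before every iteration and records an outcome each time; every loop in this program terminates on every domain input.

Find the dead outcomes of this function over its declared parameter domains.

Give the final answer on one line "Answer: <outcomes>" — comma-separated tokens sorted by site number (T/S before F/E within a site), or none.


running all 91 domain inputs and tallying outcomes:
  B4=F: no domain input ever produces it -> dead
  reachable outcomes have witnesses, e.g. B1=T (e.g. c=3, m=-3), B1=F (e.g. c=3, m=-3), B2=T (e.g. c=3, m=-3), B2=F (e.g. c=9, m=-3)
Answer: B4=F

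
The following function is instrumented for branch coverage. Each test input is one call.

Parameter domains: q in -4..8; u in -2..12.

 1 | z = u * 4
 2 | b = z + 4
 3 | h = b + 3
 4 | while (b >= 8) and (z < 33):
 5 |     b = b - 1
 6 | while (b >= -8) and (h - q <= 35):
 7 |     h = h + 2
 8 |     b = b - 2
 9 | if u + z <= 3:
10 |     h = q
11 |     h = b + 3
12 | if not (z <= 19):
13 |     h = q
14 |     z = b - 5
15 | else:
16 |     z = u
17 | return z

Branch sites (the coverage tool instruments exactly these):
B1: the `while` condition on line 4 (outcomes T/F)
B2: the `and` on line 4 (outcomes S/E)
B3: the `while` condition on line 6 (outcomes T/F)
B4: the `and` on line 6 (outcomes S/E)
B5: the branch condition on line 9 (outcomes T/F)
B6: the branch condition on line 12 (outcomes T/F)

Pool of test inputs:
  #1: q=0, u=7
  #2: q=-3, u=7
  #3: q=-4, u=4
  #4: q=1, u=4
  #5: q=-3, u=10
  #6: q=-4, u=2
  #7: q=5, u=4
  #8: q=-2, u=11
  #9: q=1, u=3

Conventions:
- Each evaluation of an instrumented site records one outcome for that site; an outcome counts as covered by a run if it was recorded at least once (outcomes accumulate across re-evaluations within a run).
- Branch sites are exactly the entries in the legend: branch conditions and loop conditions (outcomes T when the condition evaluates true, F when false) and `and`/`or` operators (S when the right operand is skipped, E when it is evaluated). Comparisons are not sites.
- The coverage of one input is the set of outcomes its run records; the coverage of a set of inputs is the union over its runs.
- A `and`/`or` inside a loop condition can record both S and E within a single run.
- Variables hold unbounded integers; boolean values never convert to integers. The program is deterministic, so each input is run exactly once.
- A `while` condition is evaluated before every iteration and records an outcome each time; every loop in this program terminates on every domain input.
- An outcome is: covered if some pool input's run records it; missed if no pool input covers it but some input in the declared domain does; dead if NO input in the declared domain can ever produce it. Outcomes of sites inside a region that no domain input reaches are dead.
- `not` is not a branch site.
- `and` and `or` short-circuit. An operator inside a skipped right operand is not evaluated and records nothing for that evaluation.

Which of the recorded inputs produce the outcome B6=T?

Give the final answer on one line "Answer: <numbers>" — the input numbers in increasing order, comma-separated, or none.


input #1 (q=0, u=7): records B6=T
input #2 (q=-3, u=7): records B6=T
input #3 (q=-4, u=4): does not record B6=T
input #4 (q=1, u=4): does not record B6=T
input #5 (q=-3, u=10): records B6=T
input #6 (q=-4, u=2): does not record B6=T
input #7 (q=5, u=4): does not record B6=T
input #8 (q=-2, u=11): records B6=T
input #9 (q=1, u=3): does not record B6=T
Answer: 1, 2, 5, 8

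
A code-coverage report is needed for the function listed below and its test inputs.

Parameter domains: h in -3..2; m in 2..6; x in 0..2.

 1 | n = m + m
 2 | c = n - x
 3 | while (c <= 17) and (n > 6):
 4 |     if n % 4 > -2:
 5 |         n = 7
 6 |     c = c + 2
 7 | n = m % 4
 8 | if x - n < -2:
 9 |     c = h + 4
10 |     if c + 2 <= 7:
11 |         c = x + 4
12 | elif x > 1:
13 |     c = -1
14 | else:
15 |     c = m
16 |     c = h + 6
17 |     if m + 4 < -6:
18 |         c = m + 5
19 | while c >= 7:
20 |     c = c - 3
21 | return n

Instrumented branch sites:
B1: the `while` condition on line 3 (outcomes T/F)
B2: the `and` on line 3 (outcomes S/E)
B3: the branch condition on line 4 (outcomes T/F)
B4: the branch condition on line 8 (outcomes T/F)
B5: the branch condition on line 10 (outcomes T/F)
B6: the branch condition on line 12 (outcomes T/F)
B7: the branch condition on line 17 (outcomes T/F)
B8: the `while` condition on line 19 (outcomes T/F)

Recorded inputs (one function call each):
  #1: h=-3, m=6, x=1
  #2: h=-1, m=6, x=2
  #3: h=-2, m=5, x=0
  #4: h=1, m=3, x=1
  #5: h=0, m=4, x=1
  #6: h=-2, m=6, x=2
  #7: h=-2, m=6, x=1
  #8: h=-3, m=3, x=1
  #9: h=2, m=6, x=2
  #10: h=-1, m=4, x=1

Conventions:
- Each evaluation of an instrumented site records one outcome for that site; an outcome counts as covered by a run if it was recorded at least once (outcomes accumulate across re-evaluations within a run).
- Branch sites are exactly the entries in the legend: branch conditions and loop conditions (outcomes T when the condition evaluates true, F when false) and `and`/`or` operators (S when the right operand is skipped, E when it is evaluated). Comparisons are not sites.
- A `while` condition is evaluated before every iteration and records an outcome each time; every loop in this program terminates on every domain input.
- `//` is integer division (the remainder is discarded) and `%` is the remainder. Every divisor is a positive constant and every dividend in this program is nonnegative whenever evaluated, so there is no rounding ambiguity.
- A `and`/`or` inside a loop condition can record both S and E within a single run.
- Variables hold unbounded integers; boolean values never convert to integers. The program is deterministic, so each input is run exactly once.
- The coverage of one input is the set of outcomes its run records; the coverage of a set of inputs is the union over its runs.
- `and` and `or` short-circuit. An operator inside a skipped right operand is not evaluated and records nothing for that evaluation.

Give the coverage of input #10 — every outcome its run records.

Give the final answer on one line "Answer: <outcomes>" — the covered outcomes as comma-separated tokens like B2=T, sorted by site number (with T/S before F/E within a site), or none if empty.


Event log for input #10 (h=-1, m=4, x=1):
  B2->E, B1->T, B3->T, B2->E, B1->T, B3->T, B2->E, B1->T, B3->T, B2->E
  B1->T, B3->T, B2->E, B1->T, B3->T, B2->E, B1->T, B3->T, B2->S, B1->F
  B4->F, B6->F, B7->F, B8->F
as a set, this run covers: B1=T, B1=F, B2=S, B2=E, B3=T, B4=F, B6=F, B7=F, B8=F
Answer: B1=T, B1=F, B2=S, B2=E, B3=T, B4=F, B6=F, B7=F, B8=F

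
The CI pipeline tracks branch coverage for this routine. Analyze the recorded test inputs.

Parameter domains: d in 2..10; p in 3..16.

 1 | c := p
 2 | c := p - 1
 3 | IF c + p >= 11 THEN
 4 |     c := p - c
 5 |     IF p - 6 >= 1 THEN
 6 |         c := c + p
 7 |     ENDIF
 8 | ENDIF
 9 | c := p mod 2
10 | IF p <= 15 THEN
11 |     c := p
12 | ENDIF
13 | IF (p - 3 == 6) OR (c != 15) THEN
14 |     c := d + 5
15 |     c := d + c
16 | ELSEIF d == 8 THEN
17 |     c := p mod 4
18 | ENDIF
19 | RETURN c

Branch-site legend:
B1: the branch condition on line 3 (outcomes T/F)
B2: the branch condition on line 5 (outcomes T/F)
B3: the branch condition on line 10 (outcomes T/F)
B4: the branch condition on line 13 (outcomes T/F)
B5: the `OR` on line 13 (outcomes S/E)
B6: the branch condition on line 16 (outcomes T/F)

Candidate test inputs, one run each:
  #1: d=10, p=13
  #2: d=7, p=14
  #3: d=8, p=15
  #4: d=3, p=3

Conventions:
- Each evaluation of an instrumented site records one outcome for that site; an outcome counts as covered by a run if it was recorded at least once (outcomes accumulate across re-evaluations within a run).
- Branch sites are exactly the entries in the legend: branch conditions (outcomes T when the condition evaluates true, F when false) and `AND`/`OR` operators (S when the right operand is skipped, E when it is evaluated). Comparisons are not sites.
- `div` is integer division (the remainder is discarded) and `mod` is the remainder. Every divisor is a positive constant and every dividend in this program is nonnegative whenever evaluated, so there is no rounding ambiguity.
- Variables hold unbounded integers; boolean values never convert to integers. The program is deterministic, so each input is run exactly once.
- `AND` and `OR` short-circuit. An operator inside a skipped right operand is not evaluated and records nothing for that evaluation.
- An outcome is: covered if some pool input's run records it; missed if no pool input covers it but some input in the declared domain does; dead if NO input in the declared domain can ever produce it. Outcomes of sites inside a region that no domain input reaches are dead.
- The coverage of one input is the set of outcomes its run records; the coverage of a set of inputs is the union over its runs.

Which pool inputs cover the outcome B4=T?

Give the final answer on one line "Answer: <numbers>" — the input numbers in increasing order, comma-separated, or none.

input #1 (d=10, p=13): covers B4=T
input #2 (d=7, p=14): covers B4=T
input #3 (d=8, p=15): misses B4=T
input #4 (d=3, p=3): covers B4=T

Answer: 1, 2, 4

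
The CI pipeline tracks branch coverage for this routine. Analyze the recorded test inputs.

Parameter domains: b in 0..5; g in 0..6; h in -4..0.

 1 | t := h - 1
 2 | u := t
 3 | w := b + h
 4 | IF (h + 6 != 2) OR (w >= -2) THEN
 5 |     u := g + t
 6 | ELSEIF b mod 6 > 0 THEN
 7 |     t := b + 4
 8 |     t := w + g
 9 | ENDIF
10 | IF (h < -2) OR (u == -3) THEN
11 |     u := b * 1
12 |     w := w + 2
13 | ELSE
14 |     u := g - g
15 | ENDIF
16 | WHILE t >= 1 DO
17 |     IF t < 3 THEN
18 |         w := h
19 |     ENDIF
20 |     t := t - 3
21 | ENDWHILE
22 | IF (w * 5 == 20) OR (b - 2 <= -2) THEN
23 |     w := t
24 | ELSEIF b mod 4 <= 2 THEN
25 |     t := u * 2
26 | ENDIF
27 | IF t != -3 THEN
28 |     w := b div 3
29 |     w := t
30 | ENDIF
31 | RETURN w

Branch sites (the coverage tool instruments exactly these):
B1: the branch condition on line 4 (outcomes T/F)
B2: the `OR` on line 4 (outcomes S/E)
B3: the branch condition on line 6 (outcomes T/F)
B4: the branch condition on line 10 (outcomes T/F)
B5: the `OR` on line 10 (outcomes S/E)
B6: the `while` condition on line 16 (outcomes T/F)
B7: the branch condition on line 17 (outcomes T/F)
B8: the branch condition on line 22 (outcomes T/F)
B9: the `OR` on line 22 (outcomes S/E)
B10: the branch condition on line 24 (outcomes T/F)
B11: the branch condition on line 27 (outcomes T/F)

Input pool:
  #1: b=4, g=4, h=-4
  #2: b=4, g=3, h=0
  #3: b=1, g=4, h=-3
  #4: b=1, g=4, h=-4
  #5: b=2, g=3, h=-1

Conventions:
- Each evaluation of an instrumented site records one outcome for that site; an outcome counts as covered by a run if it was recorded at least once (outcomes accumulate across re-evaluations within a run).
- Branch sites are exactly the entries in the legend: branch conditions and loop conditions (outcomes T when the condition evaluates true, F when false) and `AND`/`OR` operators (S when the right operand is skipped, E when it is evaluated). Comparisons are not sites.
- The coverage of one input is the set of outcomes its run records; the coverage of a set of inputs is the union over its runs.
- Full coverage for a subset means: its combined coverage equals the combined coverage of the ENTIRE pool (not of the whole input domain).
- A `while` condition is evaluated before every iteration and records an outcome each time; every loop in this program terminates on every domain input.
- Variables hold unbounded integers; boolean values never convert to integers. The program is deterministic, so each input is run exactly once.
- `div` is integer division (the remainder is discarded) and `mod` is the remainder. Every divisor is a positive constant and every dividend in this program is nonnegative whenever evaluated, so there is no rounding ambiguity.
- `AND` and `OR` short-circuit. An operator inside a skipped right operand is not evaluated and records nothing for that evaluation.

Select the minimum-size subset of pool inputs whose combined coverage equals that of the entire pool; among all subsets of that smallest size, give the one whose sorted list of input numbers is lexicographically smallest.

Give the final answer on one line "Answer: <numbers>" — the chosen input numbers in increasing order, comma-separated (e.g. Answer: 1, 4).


#1 (b=4, g=4, h=-4) -> B2->E, B1->T, B5->S, B4->T, B6->F, B9->E, B8->F, B10->T, B11->T; covered: B1=T, B2=E, B4=T, B5=S, B6=F, B8=F, B9=E, B10=T, B11=T
#2 (b=4, g=3, h=0) -> B2->S, B1->T, B5->E, B4->F, B6->F, B9->S, B8->T, B11->T; covered: B1=T, B2=S, B4=F, B5=E, B6=F, B8=T, B9=S, B11=T
#3 (b=1, g=4, h=-3) -> B2->S, B1->T, B5->S, B4->T, B6->F, B9->E, B8->F, B10->T, B11->T; covered: B1=T, B2=S, B4=T, B5=S, B6=F, B8=F, B9=E, B10=T, B11=T
#4 (b=1, g=4, h=-4) -> B2->E, B1->F, B3->T, B5->S, B4->T, B6->T, B7->T, B6->F, B9->E, B8->F, B10->T, B11->T; covered: B1=F, B2=E, B3=T, B4=T, B5=S, B6=T, B6=F, B7=T, B8=F, B9=E, B10=T, B11=T
#5 (b=2, g=3, h=-1) -> B2->S, B1->T, B5->E, B4->F, B6->F, B9->E, B8->F, B10->T, B11->T; covered: B1=T, B2=S, B4=F, B5=E, B6=F, B8=F, B9=E, B10=T, B11=T
together the pool reaches 18 outcomes: B1=T, B1=F, B2=S, B2=E, B3=T, B4=T, B4=F, B5=S, B5=E, B6=T, B6=F, B7=T, B8=T, B8=F, B9=S, B9=E, B10=T, B11=T
every size-1 subset falls short of the 18 outcomes (best: 12/18)
size 2: inputs {2, 4} cover all 18 outcomes, and no lexicographically smaller subset of this size does
Answer: 2, 4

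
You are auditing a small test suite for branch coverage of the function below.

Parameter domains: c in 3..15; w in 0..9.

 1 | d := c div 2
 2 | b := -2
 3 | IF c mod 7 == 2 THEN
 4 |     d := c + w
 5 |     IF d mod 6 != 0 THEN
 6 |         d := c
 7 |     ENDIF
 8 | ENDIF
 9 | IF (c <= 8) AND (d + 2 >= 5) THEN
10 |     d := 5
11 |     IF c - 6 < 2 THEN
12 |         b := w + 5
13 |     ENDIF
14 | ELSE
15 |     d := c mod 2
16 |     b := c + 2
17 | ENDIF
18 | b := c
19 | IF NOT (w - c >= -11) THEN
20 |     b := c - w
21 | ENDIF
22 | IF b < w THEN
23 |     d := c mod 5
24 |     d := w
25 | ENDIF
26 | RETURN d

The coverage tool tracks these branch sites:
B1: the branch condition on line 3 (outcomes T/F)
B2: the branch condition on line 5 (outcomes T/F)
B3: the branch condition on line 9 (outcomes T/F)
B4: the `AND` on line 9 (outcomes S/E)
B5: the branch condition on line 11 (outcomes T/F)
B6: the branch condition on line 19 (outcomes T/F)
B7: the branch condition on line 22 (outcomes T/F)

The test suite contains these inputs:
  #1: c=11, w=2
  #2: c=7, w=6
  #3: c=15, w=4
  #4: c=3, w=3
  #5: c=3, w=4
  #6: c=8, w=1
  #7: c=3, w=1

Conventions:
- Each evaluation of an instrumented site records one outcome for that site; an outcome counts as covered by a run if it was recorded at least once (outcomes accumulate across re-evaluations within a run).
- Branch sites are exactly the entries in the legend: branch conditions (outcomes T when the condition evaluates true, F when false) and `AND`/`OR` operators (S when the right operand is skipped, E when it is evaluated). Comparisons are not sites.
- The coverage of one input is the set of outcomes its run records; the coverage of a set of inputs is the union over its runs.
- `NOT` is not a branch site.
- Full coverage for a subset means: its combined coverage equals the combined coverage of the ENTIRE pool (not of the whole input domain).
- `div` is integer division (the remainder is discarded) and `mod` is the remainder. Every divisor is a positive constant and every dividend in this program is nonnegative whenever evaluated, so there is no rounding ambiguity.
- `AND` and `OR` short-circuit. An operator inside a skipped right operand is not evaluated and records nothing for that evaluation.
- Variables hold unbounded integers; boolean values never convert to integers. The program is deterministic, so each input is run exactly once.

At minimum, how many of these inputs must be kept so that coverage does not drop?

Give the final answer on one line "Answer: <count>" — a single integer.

#1 (c=11, w=2) -> covered: B1=F, B3=F, B4=S, B6=F, B7=F
#2 (c=7, w=6) -> covered: B1=F, B3=T, B4=E, B5=T, B6=F, B7=F
#3 (c=15, w=4) -> covered: B1=F, B3=F, B4=S, B6=F, B7=F
#4 (c=3, w=3) -> covered: B1=F, B3=F, B4=E, B6=F, B7=F
#5 (c=3, w=4) -> covered: B1=F, B3=F, B4=E, B6=F, B7=T
#6 (c=8, w=1) -> covered: B1=F, B3=T, B4=E, B5=F, B6=F, B7=F
#7 (c=3, w=1) -> covered: B1=F, B3=F, B4=E, B6=F, B7=F
together the pool reaches 10 outcomes: B1=F, B3=T, B3=F, B4=S, B4=E, B5=T, B5=F, B6=F, B7=T, B7=F
every size-1 subset falls short of the 10 outcomes (best: 6/10)
every size-2 subset falls short of the 10 outcomes (best: 8/10)
every size-3 subset falls short of the 10 outcomes (best: 9/10)
the canonical winner is {1, 2, 5, 6}: size 4, full 10-outcome coverage, earliest index list among size-4 covers

Answer: 4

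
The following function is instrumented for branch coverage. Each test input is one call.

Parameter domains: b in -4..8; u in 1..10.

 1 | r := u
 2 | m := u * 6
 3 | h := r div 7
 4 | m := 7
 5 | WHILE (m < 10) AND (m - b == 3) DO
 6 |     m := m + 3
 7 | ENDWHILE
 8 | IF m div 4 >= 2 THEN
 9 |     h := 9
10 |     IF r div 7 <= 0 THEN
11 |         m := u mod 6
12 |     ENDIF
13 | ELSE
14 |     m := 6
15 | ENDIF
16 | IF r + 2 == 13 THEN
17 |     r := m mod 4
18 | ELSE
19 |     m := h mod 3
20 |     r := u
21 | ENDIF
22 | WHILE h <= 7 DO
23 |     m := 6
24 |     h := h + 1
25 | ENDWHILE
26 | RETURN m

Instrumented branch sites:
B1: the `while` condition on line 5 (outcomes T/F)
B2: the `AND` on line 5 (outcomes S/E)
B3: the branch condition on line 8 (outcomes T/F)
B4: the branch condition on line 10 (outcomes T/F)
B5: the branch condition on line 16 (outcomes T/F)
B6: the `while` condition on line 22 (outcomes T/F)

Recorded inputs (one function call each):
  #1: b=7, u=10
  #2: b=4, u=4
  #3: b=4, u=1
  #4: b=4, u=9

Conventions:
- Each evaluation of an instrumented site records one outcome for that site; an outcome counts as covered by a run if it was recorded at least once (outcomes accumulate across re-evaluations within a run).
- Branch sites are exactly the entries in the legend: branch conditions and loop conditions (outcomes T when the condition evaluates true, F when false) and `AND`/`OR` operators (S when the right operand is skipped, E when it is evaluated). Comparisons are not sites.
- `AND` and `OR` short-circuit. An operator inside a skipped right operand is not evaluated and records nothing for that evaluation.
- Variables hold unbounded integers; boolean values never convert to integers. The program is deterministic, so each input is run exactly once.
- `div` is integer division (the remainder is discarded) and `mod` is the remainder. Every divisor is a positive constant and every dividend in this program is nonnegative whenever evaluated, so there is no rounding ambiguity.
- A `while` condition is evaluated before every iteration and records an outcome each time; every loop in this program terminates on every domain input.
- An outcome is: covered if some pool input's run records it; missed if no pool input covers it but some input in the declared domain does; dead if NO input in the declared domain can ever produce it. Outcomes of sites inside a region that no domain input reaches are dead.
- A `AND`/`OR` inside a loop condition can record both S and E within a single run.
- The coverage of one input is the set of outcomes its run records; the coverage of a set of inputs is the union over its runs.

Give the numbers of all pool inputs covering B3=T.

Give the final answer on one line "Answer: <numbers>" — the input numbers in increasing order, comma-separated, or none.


input #1 (b=7, u=10): never hits B3=T
input #2 (b=4, u=4): hits B3=T
input #3 (b=4, u=1): hits B3=T
input #4 (b=4, u=9): hits B3=T
Answer: 2, 3, 4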